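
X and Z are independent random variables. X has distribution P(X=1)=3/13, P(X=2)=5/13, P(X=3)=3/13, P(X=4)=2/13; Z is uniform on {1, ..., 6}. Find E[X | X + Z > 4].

P(X + Z > 4) = 28/39.
Summing X·P(x,y) over outcomes with X + Z > 4 gives 71/39.
E[X | X + Z > 4] = (71/39) / (28/39) = 71/28.

71/28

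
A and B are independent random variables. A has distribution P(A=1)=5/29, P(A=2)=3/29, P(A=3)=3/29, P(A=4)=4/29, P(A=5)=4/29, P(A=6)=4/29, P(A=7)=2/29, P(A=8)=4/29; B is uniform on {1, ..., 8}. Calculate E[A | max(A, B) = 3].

38/17

P(max(A, B) = 3) = 17/232.
Summing A·P(x,y) over outcomes with max(A, B) = 3 gives 19/116.
E[A | max(A, B) = 3] = (19/116) / (17/232) = 38/17.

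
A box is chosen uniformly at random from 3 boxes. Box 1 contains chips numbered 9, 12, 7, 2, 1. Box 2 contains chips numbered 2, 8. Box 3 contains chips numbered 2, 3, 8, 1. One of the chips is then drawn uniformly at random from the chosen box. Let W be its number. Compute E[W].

E[W | box 1] = (9+12+7+2+1)/5 = 31/5.
E[W | box 2] = (2+8)/2 = 5.
E[W | box 3] = (2+3+8+1)/4 = 7/2.
E[W] = (1/3)·(31/5) + (1/3)·(5) + (1/3)·(7/2) = 49/10.

49/10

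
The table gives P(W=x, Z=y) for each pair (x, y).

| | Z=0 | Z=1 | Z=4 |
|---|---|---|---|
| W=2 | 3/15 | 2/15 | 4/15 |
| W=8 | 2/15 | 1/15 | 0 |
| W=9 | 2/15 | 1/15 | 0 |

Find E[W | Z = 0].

P(Z = 0) = 7/15.
Σ W·P over the event = 2·(3/15) + 8·(2/15) + 9·(2/15) = 8/3.
E[W | Z = 0] = (8/3) / (7/15) = 40/7.

40/7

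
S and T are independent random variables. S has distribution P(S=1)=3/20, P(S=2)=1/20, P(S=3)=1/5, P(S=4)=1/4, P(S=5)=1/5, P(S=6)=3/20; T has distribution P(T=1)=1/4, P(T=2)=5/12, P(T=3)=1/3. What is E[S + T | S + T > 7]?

P(S + T > 7) = 43/240.
Summing (S+T)·P(x,y) over outcomes with S + T > 7 gives 89/60.
E[S + T | S + T > 7] = (89/60) / (43/240) = 356/43.

356/43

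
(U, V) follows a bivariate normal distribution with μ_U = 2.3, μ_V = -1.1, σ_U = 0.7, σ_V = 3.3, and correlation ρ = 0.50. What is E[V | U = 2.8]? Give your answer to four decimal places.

0.0786

For a bivariate normal, E[V | U=x] = μ_V + ρ·(σ_V/σ_U)·(x − μ_U).
E[V | U=2.8] = -1.1 + (0.50)·(3.3/0.7)·(2.8 − (2.3)) = -1.1 + (2.3571)·(0.5) = 0.0786.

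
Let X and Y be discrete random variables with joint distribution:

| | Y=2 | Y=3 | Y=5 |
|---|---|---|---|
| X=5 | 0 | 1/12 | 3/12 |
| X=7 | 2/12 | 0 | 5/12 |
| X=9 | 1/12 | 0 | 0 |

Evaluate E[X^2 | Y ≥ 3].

115/3

P(Y ≥ 3) = 3/4.
Σ X^2·P over the event = 25·(1/12) + 25·(3/12) + 49·(5/12) = 115/4.
E[X^2 | Y ≥ 3] = (115/4) / (3/4) = 115/3.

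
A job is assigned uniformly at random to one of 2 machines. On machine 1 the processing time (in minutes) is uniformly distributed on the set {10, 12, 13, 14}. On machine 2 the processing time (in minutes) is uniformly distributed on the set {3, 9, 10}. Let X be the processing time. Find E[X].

235/24

E[X | machine 1] = (10+12+13+14)/4 = 49/4.
E[X | machine 2] = (3+9+10)/3 = 22/3.
By the law of total expectation,
E[X] = (1/2)·(49/4) + (1/2)·(22/3) = 235/24.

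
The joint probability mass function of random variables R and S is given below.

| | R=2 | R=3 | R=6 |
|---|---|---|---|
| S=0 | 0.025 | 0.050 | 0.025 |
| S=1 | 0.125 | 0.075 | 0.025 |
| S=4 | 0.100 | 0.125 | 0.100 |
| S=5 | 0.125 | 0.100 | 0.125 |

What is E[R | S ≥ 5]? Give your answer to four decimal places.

P(S ≥ 5) = 0.350.
Σ R·P over the event = 2·(0.125) + 3·(0.100) + 6·(0.125) = 1.300.
E[R | S ≥ 5] = (1.300) / (0.350) = 3.7143.

3.7143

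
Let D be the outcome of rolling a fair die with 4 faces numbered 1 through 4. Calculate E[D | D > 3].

Given D > 3, D is equally likely to be any of {4}.
E[D | D > 3] = (4) / 1 = 4.

4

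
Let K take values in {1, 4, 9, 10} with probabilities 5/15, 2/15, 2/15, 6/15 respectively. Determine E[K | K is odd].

P(K is odd) = 7/15.
Σ over the event: 1·1/3 + 9·2/15 = 23/15.
E[K | K is odd] = (23/15) / (7/15) = 23/7.

23/7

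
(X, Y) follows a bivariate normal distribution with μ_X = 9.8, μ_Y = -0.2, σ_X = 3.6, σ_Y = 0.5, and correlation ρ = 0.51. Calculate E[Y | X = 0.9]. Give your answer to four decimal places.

-0.8304

E[Y | X=x] = μ_Y + ρ(σ_Y/σ_X)(x − μ_X) for jointly normal variables.
E[Y | X=0.9] = -0.2 + (0.51)·(0.5/3.6)·(0.9 − (9.8)) = -0.2 + (0.070833)·(-8.9) = -0.8304.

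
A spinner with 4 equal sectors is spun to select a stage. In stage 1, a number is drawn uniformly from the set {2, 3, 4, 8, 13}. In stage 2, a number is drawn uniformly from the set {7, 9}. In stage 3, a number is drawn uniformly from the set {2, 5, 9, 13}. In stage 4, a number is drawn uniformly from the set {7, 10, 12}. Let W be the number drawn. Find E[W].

E[W | stage 1] = (2+3+4+8+13)/5 = 6.
E[W | stage 2] = (7+9)/2 = 8.
E[W | stage 3] = (2+5+9+13)/4 = 29/4.
E[W | stage 4] = (7+10+12)/3 = 29/3.
E[W] = (1/4)·(6) + (1/4)·(8) + (1/4)·(29/4) + (1/4)·(29/3) = 371/48.

371/48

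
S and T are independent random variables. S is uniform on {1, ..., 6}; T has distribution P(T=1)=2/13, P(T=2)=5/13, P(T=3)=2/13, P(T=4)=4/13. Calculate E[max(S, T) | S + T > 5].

P(S + T > 5) = 47/78.
Summing max(S,T)·P(x,y) over outcomes with S + T > 5 gives 75/26.
E[max(S, T) | S + T > 5] = (75/26) / (47/78) = 225/47.

225/47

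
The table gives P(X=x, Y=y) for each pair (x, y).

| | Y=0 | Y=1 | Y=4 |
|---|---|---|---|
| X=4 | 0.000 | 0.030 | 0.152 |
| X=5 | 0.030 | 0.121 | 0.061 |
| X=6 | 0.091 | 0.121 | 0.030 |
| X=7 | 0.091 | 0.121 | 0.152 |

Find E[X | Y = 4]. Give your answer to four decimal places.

P(Y = 4) = 0.395.
Summing X·P(X=x,Y=y) over the conditioning event gives 2.157.
E[X | Y = 4] = (2.157) / (0.395) = 5.4608.

5.4608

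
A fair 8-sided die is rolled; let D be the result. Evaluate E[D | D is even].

5

Given D is even, D is equally likely to be any of {2, 4, 6, 8}.
E[D | D is even] = (2 + 4 + 6 + 8) / 4 = 5.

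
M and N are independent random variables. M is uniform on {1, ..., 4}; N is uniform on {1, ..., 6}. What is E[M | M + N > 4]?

P(M + N > 4) = 3/4.
Summing M·P(x,y) over outcomes with M + N > 4 gives 25/12.
E[M | M + N > 4] = (25/12) / (3/4) = 25/9.

25/9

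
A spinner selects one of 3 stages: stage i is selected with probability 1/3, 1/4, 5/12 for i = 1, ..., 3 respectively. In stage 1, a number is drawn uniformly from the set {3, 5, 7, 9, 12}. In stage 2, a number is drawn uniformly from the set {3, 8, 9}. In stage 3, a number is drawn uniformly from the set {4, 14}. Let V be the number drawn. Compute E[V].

E[V | stage 1] = (3+5+7+9+12)/5 = 36/5.
E[V | stage 2] = (3+8+9)/3 = 20/3.
E[V | stage 3] = (4+14)/2 = 9.
E[V] = (1/3)·(36/5) + (1/4)·(20/3) + (5/12)·(9) = 469/60.

469/60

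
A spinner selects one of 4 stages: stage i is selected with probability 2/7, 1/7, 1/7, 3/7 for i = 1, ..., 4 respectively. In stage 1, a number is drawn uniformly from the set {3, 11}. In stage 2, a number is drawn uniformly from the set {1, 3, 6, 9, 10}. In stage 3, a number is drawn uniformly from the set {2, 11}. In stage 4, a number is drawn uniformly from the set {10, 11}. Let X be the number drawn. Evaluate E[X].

289/35

E[X | stage 1] = (3+11)/2 = 7.
E[X | stage 2] = (1+3+6+9+10)/5 = 29/5.
E[X | stage 3] = (2+11)/2 = 13/2.
E[X | stage 4] = (10+11)/2 = 21/2.
E[X] = (2/7)·(7) + (1/7)·(29/5) + (1/7)·(13/2) + (3/7)·(21/2) = 289/35.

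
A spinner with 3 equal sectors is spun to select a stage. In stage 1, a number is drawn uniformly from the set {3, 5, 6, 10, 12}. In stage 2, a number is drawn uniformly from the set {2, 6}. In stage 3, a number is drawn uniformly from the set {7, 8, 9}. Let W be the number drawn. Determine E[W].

E[W | stage 1] = (3+5+6+10+12)/5 = 36/5.
E[W | stage 2] = (2+6)/2 = 4.
E[W | stage 3] = (7+8+9)/3 = 8.
E[W] = (1/3)·(36/5) + (1/3)·(4) + (1/3)·(8) = 32/5.

32/5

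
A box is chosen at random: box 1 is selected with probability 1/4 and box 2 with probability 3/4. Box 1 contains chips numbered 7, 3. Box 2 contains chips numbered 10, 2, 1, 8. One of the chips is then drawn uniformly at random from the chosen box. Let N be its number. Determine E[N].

E[N | box 1] = (7+3)/2 = 5.
E[N | box 2] = (10+2+1+8)/4 = 21/4.
E[N] = (1/4)·(5) + (3/4)·(21/4) = 83/16.

83/16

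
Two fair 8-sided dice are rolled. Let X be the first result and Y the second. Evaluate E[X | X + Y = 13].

Outcomes with X + Y = 13: (5,8), (6,7), (7,6), (8,5), each with probability 1/64.
E[X | X + Y = 13] = (5 + 6 + 7 + 8) / 4 = 13/2.

13/2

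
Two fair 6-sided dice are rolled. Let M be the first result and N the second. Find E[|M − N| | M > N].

P(M > N) = 5/12.
Summing |M−N|·P(x,y) over outcomes with M > N gives 35/36.
E[|M − N| | M > N] = (35/36) / (5/12) = 7/3.

7/3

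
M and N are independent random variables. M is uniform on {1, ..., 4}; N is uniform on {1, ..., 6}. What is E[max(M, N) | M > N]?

10/3

P(M > N) = 1/4.
Summing max(M,N)·P(x,y) over outcomes with M > N gives 5/6.
E[max(M, N) | M > N] = (5/6) / (1/4) = 10/3.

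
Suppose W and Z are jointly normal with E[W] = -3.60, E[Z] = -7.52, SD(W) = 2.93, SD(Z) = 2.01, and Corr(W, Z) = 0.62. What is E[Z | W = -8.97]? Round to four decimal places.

The regression of Z on W has slope ρ·σ_Z/σ_W and passes through (μ_W, μ_Z).
E[Z | W=-8.97] = -7.52 + (0.62)·(2.01/2.93)·(-8.97 − (-3.60)) = -7.52 + (0.42532)·(-5.37) = -9.8040.

-9.8040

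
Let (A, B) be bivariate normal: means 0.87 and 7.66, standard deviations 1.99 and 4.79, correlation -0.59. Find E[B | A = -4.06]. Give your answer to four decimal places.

14.6613

The regression of B on A has slope ρ·σ_B/σ_A and passes through (μ_A, μ_B).
E[B | A=-4.06] = 7.66 + (-0.59)·(4.79/1.99)·(-4.06 − (0.87)) = 7.66 + (-1.42015)·(-4.93) = 14.6613.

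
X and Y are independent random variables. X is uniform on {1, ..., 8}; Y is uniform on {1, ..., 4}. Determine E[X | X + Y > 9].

Outcomes with X + Y > 9: (6,4), (7,3), (7,4), (8,2), (8,3), (8,4), each with probability 1/32.
E[X | X + Y > 9] = (6 + 7 + 7 + 8 + 8 + 8) / 6 = 22/3.

22/3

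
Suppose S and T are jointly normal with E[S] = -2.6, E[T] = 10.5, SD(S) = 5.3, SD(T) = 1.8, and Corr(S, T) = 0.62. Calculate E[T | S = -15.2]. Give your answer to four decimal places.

7.8469

For a bivariate normal, E[T | S=x] = μ_T + ρ·(σ_T/σ_S)·(x − μ_S).
E[T | S=-15.2] = 10.5 + (0.62)·(1.8/5.3)·(-15.2 − (-2.6)) = 10.5 + (0.210566)·(-12.6) = 7.8469.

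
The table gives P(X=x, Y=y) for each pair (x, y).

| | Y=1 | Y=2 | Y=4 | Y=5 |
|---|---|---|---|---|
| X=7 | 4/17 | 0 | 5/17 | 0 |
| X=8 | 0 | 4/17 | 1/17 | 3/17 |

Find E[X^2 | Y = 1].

P(Y = 1) = 4/17.
Σ X^2·P over the event = 49·(4/17) = 196/17.
E[X^2 | Y = 1] = (196/17) / (4/17) = 49.

49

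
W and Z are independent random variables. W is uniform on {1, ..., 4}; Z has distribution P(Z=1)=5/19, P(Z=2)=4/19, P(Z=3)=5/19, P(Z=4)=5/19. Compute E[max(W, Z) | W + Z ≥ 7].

P(W + Z ≥ 7) = 15/76.
Summing max(W,Z)·P(x,y) over outcomes with W + Z ≥ 7 gives 15/19.
E[max(W, Z) | W + Z ≥ 7] = (15/19) / (15/76) = 4.

4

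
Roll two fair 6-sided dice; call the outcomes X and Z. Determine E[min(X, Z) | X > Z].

7/3

P(X > Z) = 5/12.
Summing min(X,Z)·P(x,y) over outcomes with X > Z gives 35/36.
E[min(X, Z) | X > Z] = (35/36) / (5/12) = 7/3.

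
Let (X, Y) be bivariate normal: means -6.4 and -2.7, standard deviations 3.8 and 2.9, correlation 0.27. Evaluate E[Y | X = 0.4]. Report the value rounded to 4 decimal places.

-1.2988

The regression of Y on X has slope ρ·σ_Y/σ_X and passes through (μ_X, μ_Y).
E[Y | X=0.4] = -2.7 + (0.27)·(2.9/3.8)·(0.4 − (-6.4)) = -2.7 + (0.206053)·(6.8) = -1.2988.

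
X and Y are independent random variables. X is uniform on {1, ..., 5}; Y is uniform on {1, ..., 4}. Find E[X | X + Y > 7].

P(X + Y > 7) = 3/20.
Summing X·P(x,y) over outcomes with X + Y > 7 gives 7/10.
E[X | X + Y > 7] = (7/10) / (3/20) = 14/3.

14/3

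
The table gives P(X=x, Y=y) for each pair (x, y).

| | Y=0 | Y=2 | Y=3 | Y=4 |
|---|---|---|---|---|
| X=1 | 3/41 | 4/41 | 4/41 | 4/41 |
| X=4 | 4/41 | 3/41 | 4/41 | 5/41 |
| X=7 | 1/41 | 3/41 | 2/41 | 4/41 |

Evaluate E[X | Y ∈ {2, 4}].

P(Y ∈ {2, 4}) = 23/41.
Σ X·P over the event = 1·(4/41) + 1·(4/41) + 4·(3/41) + 4·(5/41) + 7·(3/41) + 7·(4/41) = 89/41.
E[X | Y ∈ {2, 4}] = (89/41) / (23/41) = 89/23.

89/23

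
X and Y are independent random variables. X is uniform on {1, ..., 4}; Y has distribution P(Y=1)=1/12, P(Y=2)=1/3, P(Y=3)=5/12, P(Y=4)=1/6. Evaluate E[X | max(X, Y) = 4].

10/3

P(max(X, Y) = 4) = 3/8.
Summing X·P(x,y) over outcomes with max(X, Y) = 4 gives 5/4.
E[X | max(X, Y) = 4] = (5/4) / (3/8) = 10/3.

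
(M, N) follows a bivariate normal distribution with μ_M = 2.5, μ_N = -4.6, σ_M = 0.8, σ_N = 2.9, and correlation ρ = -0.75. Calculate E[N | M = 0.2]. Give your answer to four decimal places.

1.6531

The regression of N on M has slope ρ·σ_N/σ_M and passes through (μ_M, μ_N).
E[N | M=0.2] = -4.6 + (-0.75)·(2.9/0.8)·(0.2 − (2.5)) = -4.6 + (-2.71875)·(-2.3) = 1.6531.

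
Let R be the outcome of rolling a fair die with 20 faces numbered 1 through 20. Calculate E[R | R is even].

Given R is even, R is equally likely to be any of {2, 4, 6, 8, 10, 12, 14, 16, 18, 20}.
E[R | R is even] = (2 + 4 + 6 + 8 + 10 + 12 + 14 + 16 + 18 + 20) / 10 = 11.

11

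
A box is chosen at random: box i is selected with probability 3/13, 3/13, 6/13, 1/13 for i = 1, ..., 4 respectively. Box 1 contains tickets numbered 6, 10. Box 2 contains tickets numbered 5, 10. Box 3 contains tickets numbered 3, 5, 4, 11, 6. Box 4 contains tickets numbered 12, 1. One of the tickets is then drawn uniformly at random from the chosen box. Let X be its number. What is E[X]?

E[X | box 1] = (6+10)/2 = 8.
E[X | box 2] = (5+10)/2 = 15/2.
E[X | box 3] = (3+5+4+11+6)/5 = 29/5.
E[X | box 4] = (12+1)/2 = 13/2.
By the law of total expectation,
E[X] = (3/13)·(8) + (3/13)·(15/2) + (6/13)·(29/5) + (1/13)·(13/2) = 439/65.

439/65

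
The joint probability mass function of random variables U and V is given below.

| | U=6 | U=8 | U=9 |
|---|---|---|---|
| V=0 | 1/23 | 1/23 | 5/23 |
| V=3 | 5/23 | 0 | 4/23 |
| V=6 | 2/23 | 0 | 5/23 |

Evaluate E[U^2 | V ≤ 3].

P(V ≤ 3) = 16/23.
Σ U^2·P over the event = 36·(1/23) + 36·(5/23) + 64·(1/23) + 81·(5/23) + 81·(4/23) = 1009/23.
E[U^2 | V ≤ 3] = (1009/23) / (16/23) = 1009/16.

1009/16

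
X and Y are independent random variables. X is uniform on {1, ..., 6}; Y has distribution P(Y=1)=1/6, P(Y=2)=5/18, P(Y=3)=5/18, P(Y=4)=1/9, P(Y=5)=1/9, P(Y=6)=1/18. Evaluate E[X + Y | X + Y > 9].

95/9

P(X + Y > 9) = 1/12.
Summing (X+Y)·P(x,y) over outcomes with X + Y > 9 gives 95/108.
E[X + Y | X + Y > 9] = (95/108) / (1/12) = 95/9.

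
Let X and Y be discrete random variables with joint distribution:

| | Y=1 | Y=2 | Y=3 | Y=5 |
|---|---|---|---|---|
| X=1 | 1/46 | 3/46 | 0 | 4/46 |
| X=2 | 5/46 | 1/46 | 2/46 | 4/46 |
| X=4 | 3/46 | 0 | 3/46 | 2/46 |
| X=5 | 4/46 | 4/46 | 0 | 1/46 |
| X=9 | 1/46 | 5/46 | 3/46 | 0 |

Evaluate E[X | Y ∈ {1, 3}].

P(Y ∈ {1, 3}) = 11/23.
Summing X·P(X=x,Y=y) over the conditioning event gives 95/46.
E[X | Y ∈ {1, 3}] = (95/46) / (11/23) = 95/22.

95/22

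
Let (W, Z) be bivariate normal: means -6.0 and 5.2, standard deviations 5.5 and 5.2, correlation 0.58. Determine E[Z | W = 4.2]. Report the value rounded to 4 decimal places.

10.7933

The regression of Z on W has slope ρ·σ_Z/σ_W and passes through (μ_W, μ_Z).
E[Z | W=4.2] = 5.2 + (0.58)·(5.2/5.5)·(4.2 − (-6.0)) = 5.2 + (0.54836)·(10.2) = 10.7933.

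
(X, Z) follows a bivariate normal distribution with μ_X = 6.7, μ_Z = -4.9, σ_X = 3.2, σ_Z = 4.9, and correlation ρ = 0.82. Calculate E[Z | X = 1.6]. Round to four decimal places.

E[Z | X=x] = μ_Z + ρ(σ_Z/σ_X)(x − μ_X) for jointly normal variables.
E[Z | X=1.6] = -4.9 + (0.82)·(4.9/3.2)·(1.6 − (6.7)) = -4.9 + (1.25562)·(-5.1) = -11.3037.

-11.3037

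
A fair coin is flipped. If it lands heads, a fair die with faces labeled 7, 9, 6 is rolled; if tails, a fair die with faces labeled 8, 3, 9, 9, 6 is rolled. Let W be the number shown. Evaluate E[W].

E[W | heads] = (7+9+6)/3 = 22/3.
E[W | tails] = (8+3+9+9+6)/5 = 7.
By the law of total expectation,
E[W] = (1/2)·(22/3) + (1/2)·(7) = 43/6.

43/6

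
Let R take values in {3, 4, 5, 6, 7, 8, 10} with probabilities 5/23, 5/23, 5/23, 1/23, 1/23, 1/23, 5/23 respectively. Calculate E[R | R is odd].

47/11

P(R is odd) = 11/23.
Σ over the event: 3·5/23 + 5·5/23 + 7·1/23 = 47/23.
E[R | R is odd] = (47/23) / (11/23) = 47/11.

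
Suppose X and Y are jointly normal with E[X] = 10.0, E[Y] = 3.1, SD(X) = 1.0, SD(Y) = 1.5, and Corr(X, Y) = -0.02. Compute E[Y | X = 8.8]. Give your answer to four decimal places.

E[Y | X=x] = μ_Y + ρ(σ_Y/σ_X)(x − μ_X) for jointly normal variables.
E[Y | X=8.8] = 3.1 + (-0.02)·(1.5/1.0)·(8.8 − (10.0)) = 3.1 + (-0.03)·(-1.2) = 3.1360.

3.1360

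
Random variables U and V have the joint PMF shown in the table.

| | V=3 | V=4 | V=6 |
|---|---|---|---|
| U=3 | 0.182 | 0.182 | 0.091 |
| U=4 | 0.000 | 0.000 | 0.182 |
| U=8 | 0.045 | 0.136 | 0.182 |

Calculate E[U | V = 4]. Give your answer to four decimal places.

P(V = 4) = 0.318.
Σ U·P over the event = 3·(0.182) + 8·(0.136) = 1.634.
E[U | V = 4] = (1.634) / (0.318) = 5.1384.

5.1384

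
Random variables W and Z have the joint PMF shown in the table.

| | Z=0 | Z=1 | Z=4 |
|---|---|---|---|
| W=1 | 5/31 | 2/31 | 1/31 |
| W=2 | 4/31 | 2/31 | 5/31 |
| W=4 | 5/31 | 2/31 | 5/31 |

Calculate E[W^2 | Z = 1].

P(Z = 1) = 6/31.
Σ W^2·P over the event = 1·(2/31) + 4·(2/31) + 16·(2/31) = 42/31.
E[W^2 | Z = 1] = (42/31) / (6/31) = 7.

7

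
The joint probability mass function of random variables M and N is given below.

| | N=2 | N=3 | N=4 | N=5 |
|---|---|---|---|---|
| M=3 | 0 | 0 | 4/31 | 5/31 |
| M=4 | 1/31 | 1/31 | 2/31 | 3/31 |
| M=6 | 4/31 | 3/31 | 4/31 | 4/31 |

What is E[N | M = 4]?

P(M = 4) = 7/31.
Σ N·P over the event = 2·(1/31) + 3·(1/31) + 4·(2/31) + 5·(3/31) = 28/31.
E[N | M = 4] = (28/31) / (7/31) = 4.

4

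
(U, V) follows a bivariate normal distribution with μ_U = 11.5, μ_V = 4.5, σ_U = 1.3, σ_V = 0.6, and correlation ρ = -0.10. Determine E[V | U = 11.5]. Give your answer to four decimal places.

4.5000

For a bivariate normal, E[V | U=x] = μ_V + ρ·(σ_V/σ_U)·(x − μ_U).
E[V | U=11.5] = 4.5 + (-0.10)·(0.6/1.3)·(11.5 − (11.5)) = 4.5 + (-0.046154)·(0) = 4.5000.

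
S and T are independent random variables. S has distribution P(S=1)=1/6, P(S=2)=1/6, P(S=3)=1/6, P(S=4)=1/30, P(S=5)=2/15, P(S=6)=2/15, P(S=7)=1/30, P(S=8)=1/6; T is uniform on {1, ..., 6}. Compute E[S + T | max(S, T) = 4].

116/19

P(max(S, T) = 4) = 19/180.
Summing (S+T)·P(x,y) over outcomes with max(S, T) = 4 gives 29/45.
E[S + T | max(S, T) = 4] = (29/45) / (19/180) = 116/19.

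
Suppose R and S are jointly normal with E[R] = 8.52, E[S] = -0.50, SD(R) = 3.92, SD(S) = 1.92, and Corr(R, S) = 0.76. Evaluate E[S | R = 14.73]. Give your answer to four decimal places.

E[S | R=x] = μ_S + ρ(σ_S/σ_R)(x − μ_R) for jointly normal variables.
E[S | R=14.73] = -0.50 + (0.76)·(1.92/3.92)·(14.73 − (8.52)) = -0.50 + (0.37224)·(6.21) = 1.8116.

1.8116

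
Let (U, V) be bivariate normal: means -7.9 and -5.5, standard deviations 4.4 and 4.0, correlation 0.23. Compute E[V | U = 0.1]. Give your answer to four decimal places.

E[V | U=x] = μ_V + ρ(σ_V/σ_U)(x − μ_U) for jointly normal variables.
E[V | U=0.1] = -5.5 + (0.23)·(4.0/4.4)·(0.1 − (-7.9)) = -5.5 + (0.20909)·(8) = -3.8273.

-3.8273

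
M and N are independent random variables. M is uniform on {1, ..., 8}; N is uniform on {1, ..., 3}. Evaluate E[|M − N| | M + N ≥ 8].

Outcomes with M + N ≥ 8: (5,3), (6,2), (6,3), (7,1), (7,2), (7,3), (8,1), (8,2), (8,3), each with probability 1/24.
E[|M − N| | M + N ≥ 8] = (2 + 4 + 3 + 6 + 5 + 4 + 7 + 6 + 5) / 9 = 14/3.

14/3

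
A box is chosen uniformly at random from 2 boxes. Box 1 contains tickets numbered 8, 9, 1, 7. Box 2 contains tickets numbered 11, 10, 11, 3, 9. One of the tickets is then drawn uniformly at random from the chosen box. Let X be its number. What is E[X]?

301/40

E[X | box 1] = (8+9+1+7)/4 = 25/4.
E[X | box 2] = (11+10+11+3+9)/5 = 44/5.
By the law of total expectation,
E[X] = (1/2)·(25/4) + (1/2)·(44/5) = 301/40.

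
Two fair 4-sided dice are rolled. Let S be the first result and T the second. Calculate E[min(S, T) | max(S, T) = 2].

4/3

P(max(S, T) = 2) = 3/16.
Summing min(S,T)·P(x,y) over outcomes with max(S, T) = 2 gives 1/4.
E[min(S, T) | max(S, T) = 2] = (1/4) / (3/16) = 4/3.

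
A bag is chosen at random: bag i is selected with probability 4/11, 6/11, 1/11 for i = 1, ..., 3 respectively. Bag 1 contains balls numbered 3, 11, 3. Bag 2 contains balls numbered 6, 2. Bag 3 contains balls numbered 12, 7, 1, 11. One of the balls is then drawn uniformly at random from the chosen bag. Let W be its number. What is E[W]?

653/132

E[W | bag 1] = (3+11+3)/3 = 17/3.
E[W | bag 2] = (6+2)/2 = 4.
E[W | bag 3] = (12+7+1+11)/4 = 31/4.
E[W] = (4/11)·(17/3) + (6/11)·(4) + (1/11)·(31/4) = 653/132.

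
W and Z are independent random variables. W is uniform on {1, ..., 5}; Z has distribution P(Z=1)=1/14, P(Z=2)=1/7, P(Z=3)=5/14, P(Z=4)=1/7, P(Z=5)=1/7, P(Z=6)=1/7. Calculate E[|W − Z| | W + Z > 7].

P(W + Z > 7) = 23/70.
Summing |W−Z|·P(x,y) over outcomes with W + Z > 7 gives 19/35.
E[|W − Z| | W + Z > 7] = (19/35) / (23/70) = 38/23.

38/23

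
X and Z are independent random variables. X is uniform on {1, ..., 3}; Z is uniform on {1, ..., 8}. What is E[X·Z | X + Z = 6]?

Outcomes with X + Z = 6: (1,5), (2,4), (3,3), each with probability 1/24.
E[X·Z | X + Z = 6] = (5 + 8 + 9) / 3 = 22/3.

22/3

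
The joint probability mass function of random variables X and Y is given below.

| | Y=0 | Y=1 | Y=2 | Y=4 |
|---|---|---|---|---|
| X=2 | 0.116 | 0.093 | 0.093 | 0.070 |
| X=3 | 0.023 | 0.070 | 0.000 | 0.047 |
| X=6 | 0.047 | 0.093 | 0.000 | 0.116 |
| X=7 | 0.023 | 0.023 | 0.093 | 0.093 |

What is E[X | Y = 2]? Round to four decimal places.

P(Y = 2) = 0.186.
Summing X·P(X=x,Y=y) over the conditioning event gives 0.837.
E[X | Y = 2] = (0.837) / (0.186) = 4.5000.

4.5000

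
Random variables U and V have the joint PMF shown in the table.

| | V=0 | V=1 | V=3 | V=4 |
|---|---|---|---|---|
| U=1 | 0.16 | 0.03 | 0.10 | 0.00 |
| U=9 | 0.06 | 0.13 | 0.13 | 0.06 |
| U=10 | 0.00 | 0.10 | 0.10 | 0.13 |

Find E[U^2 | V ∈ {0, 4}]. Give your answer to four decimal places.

P(V ∈ {0, 4}) = 0.41.
Summing U^2·P(U=x,V=y) over the conditioning event gives 22.88.
E[U^2 | V ∈ {0, 4}] = (22.88) / (0.41) = 55.8049.

55.8049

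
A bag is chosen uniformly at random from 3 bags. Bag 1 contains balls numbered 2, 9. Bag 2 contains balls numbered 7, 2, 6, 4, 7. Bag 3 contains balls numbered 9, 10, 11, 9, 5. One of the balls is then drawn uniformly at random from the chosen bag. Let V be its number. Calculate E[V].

13/2

E[V | bag 1] = (2+9)/2 = 11/2.
E[V | bag 2] = (7+2+6+4+7)/5 = 26/5.
E[V | bag 3] = (9+10+11+9+5)/5 = 44/5.
By the law of total expectation,
E[V] = (1/3)·(11/2) + (1/3)·(26/5) + (1/3)·(44/5) = 13/2.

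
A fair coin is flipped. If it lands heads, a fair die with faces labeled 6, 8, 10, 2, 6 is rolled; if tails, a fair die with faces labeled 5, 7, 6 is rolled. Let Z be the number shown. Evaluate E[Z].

E[Z | heads] = (6+8+10+2+6)/5 = 32/5.
E[Z | tails] = (5+7+6)/3 = 6.
By the law of total expectation,
E[Z] = (1/2)·(32/5) + (1/2)·(6) = 31/5.

31/5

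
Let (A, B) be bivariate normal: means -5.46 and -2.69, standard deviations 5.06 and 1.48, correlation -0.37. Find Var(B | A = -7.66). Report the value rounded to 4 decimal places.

1.8905

For a bivariate normal, Var(B | A=x) = σ_B²(1 − ρ²).
Var(B | A=-7.66) = (1.48)²·(1 − (-0.37)²) = 2.1904·0.8631 = 1.8905.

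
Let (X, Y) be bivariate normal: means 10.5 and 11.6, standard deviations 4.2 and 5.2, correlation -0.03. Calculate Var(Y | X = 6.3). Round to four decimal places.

27.0157

The conditional variance in a bivariate normal is σ_Y²(1 − ρ²), independent of x.
Var(Y | X=6.3) = (5.2)²·(1 − (-0.03)²) = 27.04·0.9991 = 27.0157.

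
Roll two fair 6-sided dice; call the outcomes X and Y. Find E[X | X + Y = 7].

P(X + Y = 7) = 1/6.
Summing X·P(x,y) over outcomes with X + Y = 7 gives 7/12.
E[X | X + Y = 7] = (7/12) / (1/6) = 7/2.

7/2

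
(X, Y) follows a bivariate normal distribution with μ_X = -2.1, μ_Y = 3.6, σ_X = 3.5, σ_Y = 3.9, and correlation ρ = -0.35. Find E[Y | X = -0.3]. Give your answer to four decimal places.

2.8980

E[Y | X=x] = μ_Y + ρ(σ_Y/σ_X)(x − μ_X) for jointly normal variables.
E[Y | X=-0.3] = 3.6 + (-0.35)·(3.9/3.5)·(-0.3 − (-2.1)) = 3.6 + (-0.39)·(1.8) = 2.8980.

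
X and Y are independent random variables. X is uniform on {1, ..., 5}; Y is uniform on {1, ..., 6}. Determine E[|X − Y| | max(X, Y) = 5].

Outcomes with max(X, Y) = 5: (1,5), (2,5), (3,5), (4,5), (5,1), (5,2), (5,3), (5,4), (5,5), each with probability 1/30.
E[|X − Y| | max(X, Y) = 5] = (4 + 3 + 2 + 1 + 4 + 3 + 2 + 1 + 0) / 9 = 20/9.

20/9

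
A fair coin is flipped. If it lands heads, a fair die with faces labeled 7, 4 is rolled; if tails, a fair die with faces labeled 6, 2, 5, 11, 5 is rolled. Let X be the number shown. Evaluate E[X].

113/20

E[X | heads] = (7+4)/2 = 11/2.
E[X | tails] = (6+2+5+11+5)/5 = 29/5.
By the law of total expectation,
E[X] = (1/2)·(11/2) + (1/2)·(29/5) = 113/20.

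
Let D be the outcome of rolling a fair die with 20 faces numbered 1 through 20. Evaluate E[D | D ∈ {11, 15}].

P(D ∈ {11, 15}) = 1/10.
Σ over the event: 11·1/20 + 15·1/20 = 13/10.
E[D | D ∈ {11, 15}] = (13/10) / (1/10) = 13.

13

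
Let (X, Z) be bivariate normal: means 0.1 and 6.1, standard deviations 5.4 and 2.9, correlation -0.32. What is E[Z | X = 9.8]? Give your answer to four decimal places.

4.4330

E[Z | X=x] = μ_Z + ρ(σ_Z/σ_X)(x − μ_X) for jointly normal variables.
E[Z | X=9.8] = 6.1 + (-0.32)·(2.9/5.4)·(9.8 − (0.1)) = 6.1 + (-0.171852)·(9.7) = 4.4330.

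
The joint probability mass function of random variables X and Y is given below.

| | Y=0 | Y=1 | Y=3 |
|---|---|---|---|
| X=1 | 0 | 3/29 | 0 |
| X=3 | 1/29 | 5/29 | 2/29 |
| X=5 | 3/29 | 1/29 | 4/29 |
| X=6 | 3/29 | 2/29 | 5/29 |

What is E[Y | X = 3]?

P(X = 3) = 8/29.
Σ Y·P over the event = 0·(1/29) + 1·(5/29) + 3·(2/29) = 11/29.
E[Y | X = 3] = (11/29) / (8/29) = 11/8.

11/8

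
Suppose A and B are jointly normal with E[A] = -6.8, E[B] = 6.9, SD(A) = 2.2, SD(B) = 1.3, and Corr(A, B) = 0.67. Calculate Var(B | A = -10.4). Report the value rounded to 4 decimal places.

0.9314

For a bivariate normal, Var(B | A=x) = σ_B²(1 − ρ²).
Var(B | A=-10.4) = (1.3)²·(1 − (0.67)²) = 1.69·0.5511 = 0.9314.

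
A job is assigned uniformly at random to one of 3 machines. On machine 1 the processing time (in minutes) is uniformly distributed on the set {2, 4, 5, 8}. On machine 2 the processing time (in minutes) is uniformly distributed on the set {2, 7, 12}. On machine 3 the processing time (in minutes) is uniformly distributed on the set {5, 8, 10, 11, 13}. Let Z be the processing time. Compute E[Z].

E[Z | machine 1] = (2+4+5+8)/4 = 19/4.
E[Z | machine 2] = (2+7+12)/3 = 7.
E[Z | machine 3] = (5+8+10+11+13)/5 = 47/5.
E[Z] = (1/3)·(19/4) + (1/3)·(7) + (1/3)·(47/5) = 141/20.

141/20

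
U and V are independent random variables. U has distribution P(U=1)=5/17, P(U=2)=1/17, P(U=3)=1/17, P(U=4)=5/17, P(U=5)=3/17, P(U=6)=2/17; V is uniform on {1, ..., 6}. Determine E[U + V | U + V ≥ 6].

P(U + V ≥ 6) = 12/17.
Summing (U+V)·P(x,y) over outcomes with U + V ≥ 6 gives 583/102.
E[U + V | U + V ≥ 6] = (583/102) / (12/17) = 583/72.

583/72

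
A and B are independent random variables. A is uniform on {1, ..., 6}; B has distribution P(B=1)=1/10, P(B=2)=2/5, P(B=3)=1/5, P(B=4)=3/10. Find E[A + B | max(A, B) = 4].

121/19

P(max(A, B) = 4) = 19/60.
Summing (A+B)·P(x,y) over outcomes with max(A, B) = 4 gives 121/60.
E[A + B | max(A, B) = 4] = (121/60) / (19/60) = 121/19.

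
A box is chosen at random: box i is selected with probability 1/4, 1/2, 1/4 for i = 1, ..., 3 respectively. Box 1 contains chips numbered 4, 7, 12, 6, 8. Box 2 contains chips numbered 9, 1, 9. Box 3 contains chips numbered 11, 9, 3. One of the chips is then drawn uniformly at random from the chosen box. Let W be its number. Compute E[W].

E[W | box 1] = (4+7+12+6+8)/5 = 37/5.
E[W | box 2] = (9+1+9)/3 = 19/3.
E[W | box 3] = (11+9+3)/3 = 23/3.
By the law of total expectation,
E[W] = (1/4)·(37/5) + (1/2)·(19/3) + (1/4)·(23/3) = 104/15.

104/15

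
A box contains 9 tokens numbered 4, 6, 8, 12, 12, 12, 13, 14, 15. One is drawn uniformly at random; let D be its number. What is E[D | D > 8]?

P(D > 8) = 2/3.
Σ over the event: 12·1/3 + 13·1/9 + 14·1/9 + 15·1/9 = 26/3.
E[D | D > 8] = (26/3) / (2/3) = 13.

13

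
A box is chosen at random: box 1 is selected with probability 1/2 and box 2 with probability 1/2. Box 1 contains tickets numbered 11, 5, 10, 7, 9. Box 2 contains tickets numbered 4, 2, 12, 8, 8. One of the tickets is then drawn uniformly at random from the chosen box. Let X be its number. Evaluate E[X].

E[X | box 1] = (11+5+10+7+9)/5 = 42/5.
E[X | box 2] = (4+2+12+8+8)/5 = 34/5.
By the law of total expectation,
E[X] = (1/2)·(42/5) + (1/2)·(34/5) = 38/5.

38/5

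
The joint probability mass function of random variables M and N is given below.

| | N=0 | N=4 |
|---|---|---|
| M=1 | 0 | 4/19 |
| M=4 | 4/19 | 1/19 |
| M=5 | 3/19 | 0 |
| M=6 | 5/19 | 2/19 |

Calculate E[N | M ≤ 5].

5/3

P(M ≤ 5) = 12/19.
Σ N·P over the event = 4·(4/19) + 0·(4/19) + 4·(1/19) + 0·(3/19) = 20/19.
E[N | M ≤ 5] = (20/19) / (12/19) = 5/3.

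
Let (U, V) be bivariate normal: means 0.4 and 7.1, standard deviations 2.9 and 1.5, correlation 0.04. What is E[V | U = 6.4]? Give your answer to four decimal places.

For a bivariate normal, E[V | U=x] = μ_V + ρ·(σ_V/σ_U)·(x − μ_U).
E[V | U=6.4] = 7.1 + (0.04)·(1.5/2.9)·(6.4 − (0.4)) = 7.1 + (0.02069)·(6) = 7.2241.

7.2241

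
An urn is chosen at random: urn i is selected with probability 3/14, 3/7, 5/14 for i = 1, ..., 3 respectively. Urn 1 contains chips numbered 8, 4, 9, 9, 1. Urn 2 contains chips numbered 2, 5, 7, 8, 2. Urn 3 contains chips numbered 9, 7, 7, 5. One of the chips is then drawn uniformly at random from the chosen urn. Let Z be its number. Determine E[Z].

206/35

E[Z | urn 1] = (8+4+9+9+1)/5 = 31/5.
E[Z | urn 2] = (2+5+7+8+2)/5 = 24/5.
E[Z | urn 3] = (9+7+7+5)/4 = 7.
E[Z] = (3/14)·(31/5) + (3/7)·(24/5) + (5/14)·(7) = 206/35.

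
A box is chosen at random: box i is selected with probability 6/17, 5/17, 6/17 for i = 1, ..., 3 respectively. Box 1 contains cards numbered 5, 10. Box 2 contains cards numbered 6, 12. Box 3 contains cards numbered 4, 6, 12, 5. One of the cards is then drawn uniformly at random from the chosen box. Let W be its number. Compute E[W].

E[W | box 1] = (5+10)/2 = 15/2.
E[W | box 2] = (6+12)/2 = 9.
E[W | box 3] = (4+6+12+5)/4 = 27/4.
By the law of total expectation,
E[W] = (6/17)·(15/2) + (5/17)·(9) + (6/17)·(27/4) = 261/34.

261/34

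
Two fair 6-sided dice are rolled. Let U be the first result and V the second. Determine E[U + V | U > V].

P(U > V) = 5/12.
Summing (U+V)·P(x,y) over outcomes with U > V gives 35/12.
E[U + V | U > V] = (35/12) / (5/12) = 7.

7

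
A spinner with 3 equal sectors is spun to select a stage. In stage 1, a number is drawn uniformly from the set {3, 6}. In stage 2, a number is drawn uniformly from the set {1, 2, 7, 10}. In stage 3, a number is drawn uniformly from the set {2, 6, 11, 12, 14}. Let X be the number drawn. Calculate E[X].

37/6

E[X | stage 1] = (3+6)/2 = 9/2.
E[X | stage 2] = (1+2+7+10)/4 = 5.
E[X | stage 3] = (2+6+11+12+14)/5 = 9.
E[X] = (1/3)·(9/2) + (1/3)·(5) + (1/3)·(9) = 37/6.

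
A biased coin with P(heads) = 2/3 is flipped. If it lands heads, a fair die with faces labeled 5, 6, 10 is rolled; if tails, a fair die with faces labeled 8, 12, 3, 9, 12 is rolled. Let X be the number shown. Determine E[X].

38/5

E[X | heads] = (5+6+10)/3 = 7.
E[X | tails] = (8+12+3+9+12)/5 = 44/5.
By the law of total expectation,
E[X] = (2/3)·(7) + (1/3)·(44/5) = 38/5.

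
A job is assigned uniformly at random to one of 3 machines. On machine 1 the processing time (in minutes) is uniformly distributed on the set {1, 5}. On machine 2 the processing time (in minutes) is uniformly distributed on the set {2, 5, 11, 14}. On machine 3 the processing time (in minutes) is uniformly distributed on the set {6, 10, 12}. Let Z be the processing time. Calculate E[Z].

E[Z | machine 1] = (1+5)/2 = 3.
E[Z | machine 2] = (2+5+11+14)/4 = 8.
E[Z | machine 3] = (6+10+12)/3 = 28/3.
E[Z] = (1/3)·(3) + (1/3)·(8) + (1/3)·(28/3) = 61/9.

61/9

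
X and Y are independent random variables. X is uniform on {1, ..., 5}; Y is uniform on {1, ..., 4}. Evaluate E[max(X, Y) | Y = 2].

16/5

Outcomes with Y = 2: (1,2), (2,2), (3,2), (4,2), (5,2), each with probability 1/20.
E[max(X, Y) | Y = 2] = (2 + 2 + 3 + 4 + 5) / 5 = 16/5.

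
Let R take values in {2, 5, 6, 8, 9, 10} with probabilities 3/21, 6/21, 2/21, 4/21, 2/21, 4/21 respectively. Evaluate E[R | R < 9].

P(R < 9) = 5/7.
Σ over the event: 2·1/7 + 5·2/7 + 6·2/21 + 8·4/21 = 80/21.
E[R | R < 9] = (80/21) / (5/7) = 16/3.

16/3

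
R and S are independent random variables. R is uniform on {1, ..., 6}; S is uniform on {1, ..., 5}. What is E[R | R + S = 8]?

P(R + S = 8) = 2/15.
Summing R·P(x,y) over outcomes with R + S = 8 gives 3/5.
E[R | R + S = 8] = (3/5) / (2/15) = 9/2.

9/2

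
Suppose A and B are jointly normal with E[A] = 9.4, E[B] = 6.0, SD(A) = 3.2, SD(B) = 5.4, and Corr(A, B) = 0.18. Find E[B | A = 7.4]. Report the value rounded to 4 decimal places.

The regression of B on A has slope ρ·σ_B/σ_A and passes through (μ_A, μ_B).
E[B | A=7.4] = 6.0 + (0.18)·(5.4/3.2)·(7.4 − (9.4)) = 6.0 + (0.30375)·(-2) = 5.3925.

5.3925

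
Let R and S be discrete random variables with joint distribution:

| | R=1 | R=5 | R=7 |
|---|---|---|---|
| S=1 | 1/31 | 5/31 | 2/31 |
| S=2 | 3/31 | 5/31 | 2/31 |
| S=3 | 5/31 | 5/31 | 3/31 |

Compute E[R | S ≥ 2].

93/23

P(S ≥ 2) = 23/31.
Σ R·P over the event = 1·(3/31) + 1·(5/31) + 5·(5/31) + 5·(5/31) + 7·(2/31) + 7·(3/31) = 3.
E[R | S ≥ 2] = (3) / (23/31) = 93/23.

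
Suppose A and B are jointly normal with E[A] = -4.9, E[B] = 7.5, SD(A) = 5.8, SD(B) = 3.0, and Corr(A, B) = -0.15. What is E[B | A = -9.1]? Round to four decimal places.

The regression of B on A has slope ρ·σ_B/σ_A and passes through (μ_A, μ_B).
E[B | A=-9.1] = 7.5 + (-0.15)·(3.0/5.8)·(-9.1 − (-4.9)) = 7.5 + (-0.077586)·(-4.2) = 7.8259.

7.8259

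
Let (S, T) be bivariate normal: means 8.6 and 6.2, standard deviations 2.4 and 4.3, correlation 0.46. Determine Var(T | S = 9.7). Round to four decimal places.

The conditional variance in a bivariate normal is σ_T²(1 − ρ²), independent of x.
Var(T | S=9.7) = (4.3)²·(1 − (0.46)²) = 18.49·0.7884 = 14.5775.

14.5775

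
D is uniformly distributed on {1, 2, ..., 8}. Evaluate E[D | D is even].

5

Given D is even, D is equally likely to be any of {2, 4, 6, 8}.
E[D | D is even] = (2 + 4 + 6 + 8) / 4 = 5.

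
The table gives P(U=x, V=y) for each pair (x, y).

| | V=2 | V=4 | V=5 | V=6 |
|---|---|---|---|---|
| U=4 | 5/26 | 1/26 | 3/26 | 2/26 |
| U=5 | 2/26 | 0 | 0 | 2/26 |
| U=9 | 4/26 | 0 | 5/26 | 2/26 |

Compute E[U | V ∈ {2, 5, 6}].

159/25

P(V ∈ {2, 5, 6}) = 25/26.
Σ U·P over the event = 4·(5/26) + 4·(3/26) + 4·(2/26) + 5·(2/26) + 5·(2/26) + 9·(4/26) + 9·(5/26) + 9·(2/26) = 159/26.
E[U | V ∈ {2, 5, 6}] = (159/26) / (25/26) = 159/25.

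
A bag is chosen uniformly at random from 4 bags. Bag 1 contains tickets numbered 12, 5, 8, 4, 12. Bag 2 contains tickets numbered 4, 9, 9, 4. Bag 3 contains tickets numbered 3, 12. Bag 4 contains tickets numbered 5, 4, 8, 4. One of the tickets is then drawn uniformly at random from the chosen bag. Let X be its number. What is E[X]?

549/80

E[X | bag 1] = (12+5+8+4+12)/5 = 41/5.
E[X | bag 2] = (4+9+9+4)/4 = 13/2.
E[X | bag 3] = (3+12)/2 = 15/2.
E[X | bag 4] = (5+4+8+4)/4 = 21/4.
E[X] = (1/4)·(41/5) + (1/4)·(13/2) + (1/4)·(15/2) + (1/4)·(21/4) = 549/80.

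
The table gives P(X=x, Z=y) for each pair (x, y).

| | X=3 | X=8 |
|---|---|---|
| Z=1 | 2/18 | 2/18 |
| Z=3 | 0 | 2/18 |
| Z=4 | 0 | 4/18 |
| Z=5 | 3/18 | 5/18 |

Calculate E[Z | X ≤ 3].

17/5

P(X ≤ 3) = 5/18.
Σ Z·P over the event = 1·(2/18) + 5·(3/18) = 17/18.
E[Z | X ≤ 3] = (17/18) / (5/18) = 17/5.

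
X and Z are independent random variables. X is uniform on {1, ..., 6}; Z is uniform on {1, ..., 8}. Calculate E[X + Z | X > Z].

P(X > Z) = 5/16.
Summing (X+Z)·P(x,y) over outcomes with X > Z gives 35/16.
E[X + Z | X > Z] = (35/16) / (5/16) = 7.

7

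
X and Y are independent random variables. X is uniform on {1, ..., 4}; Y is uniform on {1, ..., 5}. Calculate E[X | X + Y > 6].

10/3

Outcomes with X + Y > 6: (2,5), (3,4), (3,5), (4,3), (4,4), (4,5), each with probability 1/20.
E[X | X + Y > 6] = (2 + 3 + 3 + 4 + 4 + 4) / 6 = 10/3.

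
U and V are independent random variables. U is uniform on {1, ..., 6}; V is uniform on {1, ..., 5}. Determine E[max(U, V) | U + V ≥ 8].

53/10

Outcomes with U + V ≥ 8: (3,5), (4,4), (4,5), (5,3), (5,4), (5,5), (6,2), (6,3), (6,4), (6,5), each with probability 1/30.
E[max(U, V) | U + V ≥ 8] = (5 + 4 + 5 + 5 + 5 + 5 + 6 + 6 + 6 + 6) / 10 = 53/10.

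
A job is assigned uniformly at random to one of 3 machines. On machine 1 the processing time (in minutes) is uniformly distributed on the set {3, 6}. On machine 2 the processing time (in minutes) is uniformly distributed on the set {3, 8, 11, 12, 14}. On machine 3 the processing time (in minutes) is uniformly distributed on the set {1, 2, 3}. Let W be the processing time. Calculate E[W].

161/30

E[W | machine 1] = (3+6)/2 = 9/2.
E[W | machine 2] = (3+8+11+12+14)/5 = 48/5.
E[W | machine 3] = (1+2+3)/3 = 2.
E[W] = (1/3)·(9/2) + (1/3)·(48/5) + (1/3)·(2) = 161/30.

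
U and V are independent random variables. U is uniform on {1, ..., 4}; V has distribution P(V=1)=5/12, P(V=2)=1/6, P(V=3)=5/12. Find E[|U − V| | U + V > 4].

P(U + V > 4) = 1/2.
Summing |U−V|·P(x,y) over outcomes with U + V > 4 gives 31/48.
E[|U − V| | U + V > 4] = (31/48) / (1/2) = 31/24.

31/24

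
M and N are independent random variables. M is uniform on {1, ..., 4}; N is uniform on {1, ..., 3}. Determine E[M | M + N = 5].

Outcomes with M + N = 5: (2,3), (3,2), (4,1), each with probability 1/12.
E[M | M + N = 5] = (2 + 3 + 4) / 3 = 3.

3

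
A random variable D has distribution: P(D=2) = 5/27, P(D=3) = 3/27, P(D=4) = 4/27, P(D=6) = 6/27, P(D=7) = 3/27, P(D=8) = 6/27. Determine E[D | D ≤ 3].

19/8

P(D ≤ 3) = 8/27.
Σ over the event: 2·5/27 + 3·1/9 = 19/27.
E[D | D ≤ 3] = (19/27) / (8/27) = 19/8.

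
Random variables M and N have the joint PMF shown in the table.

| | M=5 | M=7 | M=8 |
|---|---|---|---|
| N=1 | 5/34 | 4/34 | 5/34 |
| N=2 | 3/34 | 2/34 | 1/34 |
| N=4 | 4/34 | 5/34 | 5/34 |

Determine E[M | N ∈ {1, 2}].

13/2

P(N ∈ {1, 2}) = 10/17.
Σ M·P over the event = 5·(5/34) + 5·(3/34) + 7·(4/34) + 7·(2/34) + 8·(5/34) + 8·(1/34) = 65/17.
E[M | N ∈ {1, 2}] = (65/17) / (10/17) = 13/2.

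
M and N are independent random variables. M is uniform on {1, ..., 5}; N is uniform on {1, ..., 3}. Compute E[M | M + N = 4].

2

Outcomes with M + N = 4: (1,3), (2,2), (3,1), each with probability 1/15.
E[M | M + N = 4] = (1 + 2 + 3) / 3 = 2.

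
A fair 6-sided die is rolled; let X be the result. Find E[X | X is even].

4

Given X is even, X is equally likely to be any of {2, 4, 6}.
E[X | X is even] = (2 + 4 + 6) / 3 = 4.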